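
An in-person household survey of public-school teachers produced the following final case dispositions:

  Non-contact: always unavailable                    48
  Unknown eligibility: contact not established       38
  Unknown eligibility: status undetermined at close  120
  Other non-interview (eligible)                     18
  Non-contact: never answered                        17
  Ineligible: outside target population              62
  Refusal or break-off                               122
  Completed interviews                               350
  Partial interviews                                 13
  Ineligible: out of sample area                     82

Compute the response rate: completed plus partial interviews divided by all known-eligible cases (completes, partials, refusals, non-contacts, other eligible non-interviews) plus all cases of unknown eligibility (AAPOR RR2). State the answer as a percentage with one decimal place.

50.0%

No contact after all attempts = 17 + 48 = 65
Undetermined eligibility = 38 + 120 = 158
Ineligible = 62 + 82 = 144
Top = 350 + 13 = 363
Denominator = 350 + 13 + 122 + 65 + 18 + 158 = 726
RR2 = 363 / 726 = 0.5000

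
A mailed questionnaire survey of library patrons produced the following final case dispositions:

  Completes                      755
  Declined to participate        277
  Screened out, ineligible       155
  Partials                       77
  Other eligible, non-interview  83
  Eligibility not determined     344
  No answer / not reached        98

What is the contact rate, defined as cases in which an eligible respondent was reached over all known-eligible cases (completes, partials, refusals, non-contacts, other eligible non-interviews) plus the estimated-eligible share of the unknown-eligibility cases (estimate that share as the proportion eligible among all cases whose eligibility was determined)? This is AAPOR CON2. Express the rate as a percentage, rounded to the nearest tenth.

Num: 755 + 77 + 277 + 83 = 1192
Determined eligible: 755 + 77 + 277 + 98 + 83 = 1290
e = 1290 / (1290 + 155) = 1290 / 1445 = 0.8927
Estimated eligible among unknowns: 0.8927 × 344 = 307.09
Denominator: 1290 + 307.09 = 1597.09
CON2 = 1192 / 1597.09 = 0.7464

74.6%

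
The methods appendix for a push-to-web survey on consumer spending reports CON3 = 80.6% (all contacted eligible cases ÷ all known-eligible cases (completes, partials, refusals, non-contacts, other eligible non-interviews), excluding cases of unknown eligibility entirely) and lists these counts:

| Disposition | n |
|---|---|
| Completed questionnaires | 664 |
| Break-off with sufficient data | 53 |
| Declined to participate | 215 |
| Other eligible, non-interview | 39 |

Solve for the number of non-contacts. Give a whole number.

234

Numerator = 664 + 53 + 215 + 39 = 971
CON3 = 971 / D = 0.806
D = 971 / 0.806 = 1204.7
Other denominator terms total 971
non-contacts = 1204.7 − 971 ≈ 234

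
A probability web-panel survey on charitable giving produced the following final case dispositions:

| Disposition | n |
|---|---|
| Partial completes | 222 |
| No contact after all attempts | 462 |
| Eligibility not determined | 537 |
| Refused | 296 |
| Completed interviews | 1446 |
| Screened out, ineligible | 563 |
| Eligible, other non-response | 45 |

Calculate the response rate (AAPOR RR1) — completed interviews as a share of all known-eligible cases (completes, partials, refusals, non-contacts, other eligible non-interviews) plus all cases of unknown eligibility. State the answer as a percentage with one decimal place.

Numerator = 1446
Denominator = 1446 + 222 + 296 + 462 + 45 + 537 = 3008
RR1 = 1446 / 3008 = 0.4807

48.1%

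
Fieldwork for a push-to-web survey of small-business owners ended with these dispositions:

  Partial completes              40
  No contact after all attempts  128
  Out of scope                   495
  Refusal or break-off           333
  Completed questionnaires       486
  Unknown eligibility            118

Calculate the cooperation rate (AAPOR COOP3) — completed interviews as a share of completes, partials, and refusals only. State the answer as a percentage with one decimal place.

Top → 486
Denominator → 486 + 40 + 333 = 859
COOP3 = 486 / 859 = 0.5658

56.6%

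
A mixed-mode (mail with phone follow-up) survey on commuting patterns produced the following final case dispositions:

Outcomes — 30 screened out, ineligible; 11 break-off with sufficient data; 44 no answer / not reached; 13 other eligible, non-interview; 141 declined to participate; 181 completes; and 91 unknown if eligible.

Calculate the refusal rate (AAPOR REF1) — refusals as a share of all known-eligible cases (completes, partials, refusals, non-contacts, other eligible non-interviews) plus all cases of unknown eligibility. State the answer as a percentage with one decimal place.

Top: 141
Denominator: 181 + 11 + 141 + 44 + 13 + 91 = 481
REF1 = 141 / 481 = 0.2931

29.3%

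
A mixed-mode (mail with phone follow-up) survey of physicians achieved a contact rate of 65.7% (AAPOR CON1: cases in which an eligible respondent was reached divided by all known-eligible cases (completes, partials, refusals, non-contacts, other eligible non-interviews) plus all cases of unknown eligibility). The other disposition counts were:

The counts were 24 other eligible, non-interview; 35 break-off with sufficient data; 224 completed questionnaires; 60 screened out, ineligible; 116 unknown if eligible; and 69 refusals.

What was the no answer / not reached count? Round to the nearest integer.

Top → 224 + 35 + 69 + 24 = 352
CON1 = 352 / D = 0.657
D = 352 / 0.657 = 535.8
Other denominator terms total 468
no answer / not reached = 535.8 − 468 ≈ 68

68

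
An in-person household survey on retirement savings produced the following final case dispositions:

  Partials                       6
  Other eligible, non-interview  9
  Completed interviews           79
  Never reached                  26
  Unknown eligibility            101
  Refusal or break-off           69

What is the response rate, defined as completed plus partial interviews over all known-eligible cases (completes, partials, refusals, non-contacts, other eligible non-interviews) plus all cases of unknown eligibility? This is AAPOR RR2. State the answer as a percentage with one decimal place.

Top → 79 + 6 = 85
Base → 79 + 6 + 69 + 26 + 9 + 101 = 290
RR2 = 85 / 290 = 0.2931

29.3%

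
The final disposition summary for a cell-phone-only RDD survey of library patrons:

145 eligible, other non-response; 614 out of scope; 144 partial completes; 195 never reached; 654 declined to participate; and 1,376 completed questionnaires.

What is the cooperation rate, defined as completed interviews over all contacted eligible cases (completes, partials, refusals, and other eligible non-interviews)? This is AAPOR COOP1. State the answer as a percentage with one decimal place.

59.3%

Top: 1376
Base: 1376 + 144 + 654 + 145 = 2319
COOP1 = 1376 / 2319 = 0.5934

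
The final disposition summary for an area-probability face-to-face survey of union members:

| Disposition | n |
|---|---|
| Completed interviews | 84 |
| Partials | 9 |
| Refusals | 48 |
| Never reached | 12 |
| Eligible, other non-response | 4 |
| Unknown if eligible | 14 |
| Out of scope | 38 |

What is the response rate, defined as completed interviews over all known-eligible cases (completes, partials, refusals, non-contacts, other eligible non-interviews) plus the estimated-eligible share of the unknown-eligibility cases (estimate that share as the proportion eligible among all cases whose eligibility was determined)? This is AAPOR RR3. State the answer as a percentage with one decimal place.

Top = 84
Determined eligible = 84 + 9 + 48 + 12 + 4 = 157
e = 157 / (157 + 38) = 157 / 195 = 0.8051
Eligible share of unknowns = 0.8051 × 14 = 11.27
Base = 157 + 11.27 = 168.27
RR3 = 84 / 168.27 = 0.4992

49.9%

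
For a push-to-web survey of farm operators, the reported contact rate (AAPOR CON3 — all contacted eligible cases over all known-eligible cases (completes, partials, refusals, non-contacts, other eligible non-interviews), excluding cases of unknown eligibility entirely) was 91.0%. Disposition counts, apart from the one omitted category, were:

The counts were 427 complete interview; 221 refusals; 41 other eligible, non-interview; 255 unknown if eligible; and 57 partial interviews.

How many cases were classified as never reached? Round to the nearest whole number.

Numerator = 427 + 57 + 221 + 41 = 746
CON3 = 746 / D = 0.910
D = 746 / 0.910 = 819.8
Other denominator terms total 746
never reached = 819.8 − 746 ≈ 74

74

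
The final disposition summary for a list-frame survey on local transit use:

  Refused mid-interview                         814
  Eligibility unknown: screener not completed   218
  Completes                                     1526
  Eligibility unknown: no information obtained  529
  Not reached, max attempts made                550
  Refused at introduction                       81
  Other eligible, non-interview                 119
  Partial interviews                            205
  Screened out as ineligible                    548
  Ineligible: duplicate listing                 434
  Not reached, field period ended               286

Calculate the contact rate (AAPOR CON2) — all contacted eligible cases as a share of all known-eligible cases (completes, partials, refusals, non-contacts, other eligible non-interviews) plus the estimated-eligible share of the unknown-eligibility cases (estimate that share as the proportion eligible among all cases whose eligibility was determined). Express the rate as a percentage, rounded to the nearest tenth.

65.9%

Refusals = 81 + 814 = 895
Non-contacts = 286 + 550 = 836
Undetermined eligibility = 218 + 529 = 747
Ineligible = 548 + 434 = 982
Numerator: 1526 + 205 + 895 + 119 = 2745
Determined eligible: 1526 + 205 + 895 + 836 + 119 = 3581
e = 3581 / (3581 + 982) = 3581 / 4563 = 0.7848
Estimated eligible among unknowns: 0.7848 × 747 = 586.25
Denominator: 3581 + 586.25 = 4167.25
CON2 = 2745 / 4167.25 = 0.6587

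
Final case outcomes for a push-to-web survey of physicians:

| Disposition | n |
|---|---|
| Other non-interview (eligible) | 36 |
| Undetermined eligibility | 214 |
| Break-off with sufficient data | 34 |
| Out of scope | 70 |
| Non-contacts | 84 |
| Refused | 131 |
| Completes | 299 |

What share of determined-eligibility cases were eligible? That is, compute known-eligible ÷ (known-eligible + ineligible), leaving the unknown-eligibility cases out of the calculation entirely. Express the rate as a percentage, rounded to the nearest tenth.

89.3%

Eligible (known): 299 + 34 + 131 + 84 + 36 = 584
e = 584 / (584 + 70) = 584 / 654 = 0.8930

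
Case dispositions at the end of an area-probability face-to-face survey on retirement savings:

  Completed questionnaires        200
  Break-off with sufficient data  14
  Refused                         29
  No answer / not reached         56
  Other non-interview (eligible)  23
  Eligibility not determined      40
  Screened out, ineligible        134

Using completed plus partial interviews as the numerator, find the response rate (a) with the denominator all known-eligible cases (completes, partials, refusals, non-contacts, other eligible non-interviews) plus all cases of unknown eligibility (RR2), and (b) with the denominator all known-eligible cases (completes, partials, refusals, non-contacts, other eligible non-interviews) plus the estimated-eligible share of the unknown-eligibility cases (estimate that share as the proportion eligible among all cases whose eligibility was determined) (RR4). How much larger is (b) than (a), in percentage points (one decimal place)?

Num: 200 + 14 = 214
Base: 200 + 14 + 29 + 56 + 23 + 40 = 362
RR2 = 214 / 362 = 0.5912
Known eligible: 200 + 14 + 29 + 56 + 23 = 322
e = 322 / (322 + 134) = 322 / 456 = 0.7061
e × U: 0.7061 × 40 = 28.24
Base: 322 + 28.24 = 350.24
RR4 = 214 / 350.24 = 0.6110
Difference = 61.10 − 59.12 = 1.98 percentage points

2.0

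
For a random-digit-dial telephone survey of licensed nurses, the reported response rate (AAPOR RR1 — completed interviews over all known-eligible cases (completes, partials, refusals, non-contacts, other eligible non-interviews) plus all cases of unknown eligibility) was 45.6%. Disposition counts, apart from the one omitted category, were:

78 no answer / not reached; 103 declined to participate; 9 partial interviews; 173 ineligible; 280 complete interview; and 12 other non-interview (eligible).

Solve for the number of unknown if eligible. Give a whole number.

RR1 = 280 / D = 0.456
D = 280 / 0.456 = 614.0
Remaining denominator categories sum to 482
unknown if eligible = 614.0 − 482 ≈ 132

132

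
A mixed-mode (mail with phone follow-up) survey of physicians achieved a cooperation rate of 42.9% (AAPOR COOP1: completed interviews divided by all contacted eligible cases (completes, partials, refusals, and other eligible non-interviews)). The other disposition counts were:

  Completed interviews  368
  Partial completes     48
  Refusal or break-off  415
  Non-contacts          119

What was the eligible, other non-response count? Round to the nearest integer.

COOP1 = 368 / D = 0.429
D = 368 / 0.429 = 857.8
Remaining denominator categories sum to 831
eligible, other non-response = 857.8 − 831 ≈ 27

27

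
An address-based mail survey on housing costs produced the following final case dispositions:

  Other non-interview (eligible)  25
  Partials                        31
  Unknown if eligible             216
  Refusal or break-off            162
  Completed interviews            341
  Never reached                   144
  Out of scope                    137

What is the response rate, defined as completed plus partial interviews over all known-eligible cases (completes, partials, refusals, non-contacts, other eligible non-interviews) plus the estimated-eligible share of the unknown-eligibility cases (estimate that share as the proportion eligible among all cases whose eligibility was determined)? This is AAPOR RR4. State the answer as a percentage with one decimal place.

Numerator: 341 + 31 = 372
Known eligible: 341 + 31 + 162 + 144 + 25 = 703
e = 703 / (703 + 137) = 703 / 840 = 0.8369
Estimated eligible among unknowns: 0.8369 × 216 = 180.77
Denominator: 703 + 180.77 = 883.77
RR4 = 372 / 883.77 = 0.4209

42.1%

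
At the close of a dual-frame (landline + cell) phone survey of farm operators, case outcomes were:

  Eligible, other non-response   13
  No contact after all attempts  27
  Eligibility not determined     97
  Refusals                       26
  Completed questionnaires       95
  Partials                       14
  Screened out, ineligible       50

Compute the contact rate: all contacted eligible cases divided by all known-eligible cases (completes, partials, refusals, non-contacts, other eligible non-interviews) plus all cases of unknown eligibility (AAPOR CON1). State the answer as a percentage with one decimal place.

54.4%

Top → 95 + 14 + 26 + 13 = 148
Denominator → 95 + 14 + 26 + 27 + 13 + 97 = 272
CON1 = 148 / 272 = 0.5441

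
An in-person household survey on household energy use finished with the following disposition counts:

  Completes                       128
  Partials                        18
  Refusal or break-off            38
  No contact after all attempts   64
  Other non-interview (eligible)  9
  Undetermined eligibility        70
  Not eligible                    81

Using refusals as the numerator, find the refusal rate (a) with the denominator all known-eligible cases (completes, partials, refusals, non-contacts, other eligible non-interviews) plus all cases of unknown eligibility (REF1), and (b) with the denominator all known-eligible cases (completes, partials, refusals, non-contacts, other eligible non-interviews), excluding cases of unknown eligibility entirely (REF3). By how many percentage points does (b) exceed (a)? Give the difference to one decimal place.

Top → 38
Denominator → 128 + 18 + 38 + 64 + 9 + 70 = 327
REF1 = 38 / 327 = 0.1162
Denominator → 128 + 18 + 38 + 64 + 9 = 257
REF3 = 38 / 257 = 0.1479
Difference = 14.79 − 11.62 = 3.17 percentage points

3.2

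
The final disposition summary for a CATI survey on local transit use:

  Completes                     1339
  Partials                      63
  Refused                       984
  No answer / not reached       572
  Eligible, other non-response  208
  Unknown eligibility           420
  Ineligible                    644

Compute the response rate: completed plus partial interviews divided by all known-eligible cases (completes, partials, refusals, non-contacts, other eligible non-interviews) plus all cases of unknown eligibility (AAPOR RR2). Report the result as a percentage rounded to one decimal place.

39.1%

Numerator → 1339 + 63 = 1402
Denominator → 1339 + 63 + 984 + 572 + 208 + 420 = 3586
RR2 = 1402 / 3586 = 0.3910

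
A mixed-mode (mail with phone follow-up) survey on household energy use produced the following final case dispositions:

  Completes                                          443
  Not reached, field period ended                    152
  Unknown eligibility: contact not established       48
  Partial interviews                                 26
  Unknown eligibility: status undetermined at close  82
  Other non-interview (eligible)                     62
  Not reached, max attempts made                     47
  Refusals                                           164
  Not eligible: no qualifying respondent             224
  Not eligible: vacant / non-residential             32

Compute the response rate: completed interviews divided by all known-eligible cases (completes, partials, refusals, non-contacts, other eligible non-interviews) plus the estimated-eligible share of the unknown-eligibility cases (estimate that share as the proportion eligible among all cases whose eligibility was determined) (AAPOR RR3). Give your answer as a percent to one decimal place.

Non-contacts = 152 + 47 = 199
Unknown eligibility = 48 + 82 = 130
Not eligible = 224 + 32 = 256
Top → 443
Known eligible → 443 + 26 + 164 + 199 + 62 = 894
e = 894 / (894 + 256) = 894 / 1150 = 0.7774
Estimated eligible among unknowns → 0.7774 × 130 = 101.06
Base → 894 + 101.06 = 995.06
RR3 = 443 / 995.06 = 0.4452

44.5%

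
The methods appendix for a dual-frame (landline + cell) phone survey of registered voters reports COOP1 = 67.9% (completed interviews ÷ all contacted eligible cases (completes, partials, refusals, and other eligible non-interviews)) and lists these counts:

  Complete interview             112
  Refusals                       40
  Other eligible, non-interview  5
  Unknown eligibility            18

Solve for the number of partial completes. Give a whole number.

COOP1 = 112 / D = 0.679
D = 112 / 0.679 = 164.9
Remaining denominator categories sum to 157
partial completes = 164.9 − 157 ≈ 8

8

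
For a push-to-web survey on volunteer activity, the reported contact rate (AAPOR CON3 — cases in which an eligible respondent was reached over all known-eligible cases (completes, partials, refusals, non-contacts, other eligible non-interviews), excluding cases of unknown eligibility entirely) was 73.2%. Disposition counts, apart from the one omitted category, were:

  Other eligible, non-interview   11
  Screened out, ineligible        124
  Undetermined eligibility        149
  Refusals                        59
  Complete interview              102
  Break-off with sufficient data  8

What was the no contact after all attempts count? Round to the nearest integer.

66

Numerator → 102 + 8 + 59 + 11 = 180
CON3 = 180 / D = 0.732
D = 180 / 0.732 = 245.9
Remaining denominator categories sum to 180
no contact after all attempts = 245.9 − 180 ≈ 66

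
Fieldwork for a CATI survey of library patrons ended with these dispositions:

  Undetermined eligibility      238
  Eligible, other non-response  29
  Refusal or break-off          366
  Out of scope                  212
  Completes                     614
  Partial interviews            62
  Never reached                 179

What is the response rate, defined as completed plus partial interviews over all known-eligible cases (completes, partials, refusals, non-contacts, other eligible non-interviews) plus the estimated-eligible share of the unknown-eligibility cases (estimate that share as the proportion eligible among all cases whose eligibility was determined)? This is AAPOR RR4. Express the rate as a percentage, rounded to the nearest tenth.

46.5%

Numerator = 614 + 62 = 676
Eligible (known) = 614 + 62 + 366 + 179 + 29 = 1250
e = 1250 / (1250 + 212) = 1250 / 1462 = 0.8550
Eligible share of unknowns = 0.8550 × 238 = 203.49
Denom = 1250 + 203.49 = 1453.49
RR4 = 676 / 1453.49 = 0.4651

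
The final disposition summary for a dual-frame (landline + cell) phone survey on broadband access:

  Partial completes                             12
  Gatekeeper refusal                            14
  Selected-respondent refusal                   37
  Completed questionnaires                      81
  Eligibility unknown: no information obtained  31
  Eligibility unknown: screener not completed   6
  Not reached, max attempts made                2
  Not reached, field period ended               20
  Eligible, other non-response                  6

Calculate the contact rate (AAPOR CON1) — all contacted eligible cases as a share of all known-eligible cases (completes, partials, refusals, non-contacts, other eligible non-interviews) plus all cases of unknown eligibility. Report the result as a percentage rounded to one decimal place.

71.8%

Refused = 14 + 37 = 51
Non-contacts = 20 + 2 = 22
Eligibility not determined = 6 + 31 = 37
Numerator = 81 + 12 + 51 + 6 = 150
Base = 81 + 12 + 51 + 22 + 6 + 37 = 209
CON1 = 150 / 209 = 0.7177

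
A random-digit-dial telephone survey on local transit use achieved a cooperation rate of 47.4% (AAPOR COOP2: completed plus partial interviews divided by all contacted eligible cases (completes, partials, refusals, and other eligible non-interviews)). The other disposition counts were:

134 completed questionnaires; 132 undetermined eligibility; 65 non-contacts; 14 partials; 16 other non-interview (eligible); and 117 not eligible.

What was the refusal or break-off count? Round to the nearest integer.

148

Numerator: 134 + 14 = 148
COOP2 = 148 / D = 0.474
D = 148 / 0.474 = 312.2
Other denominator terms total 164
refusal or break-off = 312.2 − 164 ≈ 148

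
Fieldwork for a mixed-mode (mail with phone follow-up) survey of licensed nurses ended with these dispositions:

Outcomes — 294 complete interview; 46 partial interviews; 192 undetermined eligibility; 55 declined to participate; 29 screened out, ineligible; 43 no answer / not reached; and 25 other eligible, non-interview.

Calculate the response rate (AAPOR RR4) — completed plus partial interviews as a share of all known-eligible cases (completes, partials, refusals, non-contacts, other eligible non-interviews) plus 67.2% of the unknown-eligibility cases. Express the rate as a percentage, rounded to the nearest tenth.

57.4%

Numerator → 294 + 46 = 340
Eligible (known) → 294 + 46 + 55 + 43 + 25 = 463
Estimated eligible among unknowns → 0.6720 × 192 = 129.02
Denom → 463 + 129.02 = 592.02
RR4 = 340 / 592.02 = 0.5743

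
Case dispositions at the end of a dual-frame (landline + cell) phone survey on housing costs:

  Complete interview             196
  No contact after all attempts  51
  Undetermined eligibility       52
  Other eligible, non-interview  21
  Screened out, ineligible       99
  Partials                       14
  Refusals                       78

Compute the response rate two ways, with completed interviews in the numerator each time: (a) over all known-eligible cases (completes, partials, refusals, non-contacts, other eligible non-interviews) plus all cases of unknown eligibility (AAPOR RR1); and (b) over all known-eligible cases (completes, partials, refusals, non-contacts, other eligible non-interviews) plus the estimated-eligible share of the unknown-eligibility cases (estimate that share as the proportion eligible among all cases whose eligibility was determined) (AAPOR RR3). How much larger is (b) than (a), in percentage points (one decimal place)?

1.3

Top = 196
Denominator = 196 + 14 + 78 + 51 + 21 + 52 = 412
RR1 = 196 / 412 = 0.4757
Determined eligible = 196 + 14 + 78 + 51 + 21 = 360
e = 360 / (360 + 99) = 360 / 459 = 0.7843
Estimated eligible among unknowns = 0.7843 × 52 = 40.78
Denominator = 360 + 40.78 = 400.78
RR3 = 196 / 400.78 = 0.4890
Difference = 48.90 − 47.57 = 1.33 percentage points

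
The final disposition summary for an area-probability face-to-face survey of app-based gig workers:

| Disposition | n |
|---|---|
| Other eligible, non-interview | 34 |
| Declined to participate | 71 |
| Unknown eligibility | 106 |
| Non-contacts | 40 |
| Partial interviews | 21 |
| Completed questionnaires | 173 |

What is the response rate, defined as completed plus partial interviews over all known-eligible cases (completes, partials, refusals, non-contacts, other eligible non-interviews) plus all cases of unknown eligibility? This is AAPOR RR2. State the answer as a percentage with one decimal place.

43.6%

Num = 173 + 21 = 194
Base = 173 + 21 + 71 + 40 + 34 + 106 = 445
RR2 = 194 / 445 = 0.4360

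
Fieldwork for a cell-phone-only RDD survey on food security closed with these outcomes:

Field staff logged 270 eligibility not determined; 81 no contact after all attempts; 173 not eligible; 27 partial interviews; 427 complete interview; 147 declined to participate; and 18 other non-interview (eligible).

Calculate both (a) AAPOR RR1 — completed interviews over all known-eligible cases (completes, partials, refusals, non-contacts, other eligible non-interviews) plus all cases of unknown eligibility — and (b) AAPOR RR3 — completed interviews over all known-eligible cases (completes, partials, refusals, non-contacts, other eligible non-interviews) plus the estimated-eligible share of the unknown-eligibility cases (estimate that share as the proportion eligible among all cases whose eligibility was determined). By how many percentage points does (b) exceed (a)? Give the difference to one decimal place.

2.6

Numerator: 427
Base: 427 + 27 + 147 + 81 + 18 + 270 = 970
RR1 = 427 / 970 = 0.4402
Eligible (known): 427 + 27 + 147 + 81 + 18 = 700
e = 700 / (700 + 173) = 700 / 873 = 0.8018
Estimated eligible among unknowns: 0.8018 × 270 = 216.49
Base: 700 + 216.49 = 916.49
RR3 = 427 / 916.49 = 0.4659
Difference = 46.59 − 44.02 = 2.57 percentage points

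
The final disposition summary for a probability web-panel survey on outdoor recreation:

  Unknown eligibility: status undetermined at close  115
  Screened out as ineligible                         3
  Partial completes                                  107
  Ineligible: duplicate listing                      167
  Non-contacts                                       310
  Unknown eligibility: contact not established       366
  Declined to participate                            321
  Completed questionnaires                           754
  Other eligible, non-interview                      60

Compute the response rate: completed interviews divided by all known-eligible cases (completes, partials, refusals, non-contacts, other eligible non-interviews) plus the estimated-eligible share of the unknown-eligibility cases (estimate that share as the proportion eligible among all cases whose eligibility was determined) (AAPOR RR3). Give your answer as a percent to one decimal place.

Unknown if eligible = 366 + 115 = 481
Not eligible = 3 + 167 = 170
Top: 754
Known eligible: 754 + 107 + 321 + 310 + 60 = 1552
e = 1552 / (1552 + 170) = 1552 / 1722 = 0.9013
Estimated eligible among unknowns: 0.9013 × 481 = 433.53
Denominator: 1552 + 433.53 = 1985.53
RR3 = 754 / 1985.53 = 0.3797

38.0%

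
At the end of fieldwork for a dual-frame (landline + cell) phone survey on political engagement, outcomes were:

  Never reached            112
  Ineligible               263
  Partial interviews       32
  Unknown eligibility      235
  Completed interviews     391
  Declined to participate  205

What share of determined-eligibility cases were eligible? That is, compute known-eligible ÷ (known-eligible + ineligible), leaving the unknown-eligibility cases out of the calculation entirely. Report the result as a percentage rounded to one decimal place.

73.8%

Eligible (known): 391 + 32 + 205 + 112 = 740
e = 740 / (740 + 263) = 740 / 1003 = 0.7378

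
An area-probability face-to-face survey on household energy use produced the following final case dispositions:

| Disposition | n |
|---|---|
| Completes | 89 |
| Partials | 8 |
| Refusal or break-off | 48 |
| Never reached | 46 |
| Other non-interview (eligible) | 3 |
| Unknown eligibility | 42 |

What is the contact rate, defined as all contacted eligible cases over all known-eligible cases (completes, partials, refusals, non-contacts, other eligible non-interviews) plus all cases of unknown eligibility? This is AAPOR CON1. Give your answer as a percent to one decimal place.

Numerator → 89 + 8 + 48 + 3 = 148
Base → 89 + 8 + 48 + 46 + 3 + 42 = 236
CON1 = 148 / 236 = 0.6271

62.7%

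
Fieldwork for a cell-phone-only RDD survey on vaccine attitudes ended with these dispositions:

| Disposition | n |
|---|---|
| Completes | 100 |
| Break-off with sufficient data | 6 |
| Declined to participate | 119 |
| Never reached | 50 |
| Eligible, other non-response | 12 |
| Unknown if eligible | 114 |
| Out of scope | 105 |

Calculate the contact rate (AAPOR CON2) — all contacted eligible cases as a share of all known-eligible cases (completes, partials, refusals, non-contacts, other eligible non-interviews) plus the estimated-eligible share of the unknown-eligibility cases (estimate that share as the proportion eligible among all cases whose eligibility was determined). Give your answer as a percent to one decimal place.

64.0%

Top = 100 + 6 + 119 + 12 = 237
Eligible (known) = 100 + 6 + 119 + 50 + 12 = 287
e = 287 / (287 + 105) = 287 / 392 = 0.7321
Eligible share of unknowns = 0.7321 × 114 = 83.46
Denominator = 287 + 83.46 = 370.46
CON2 = 237 / 370.46 = 0.6397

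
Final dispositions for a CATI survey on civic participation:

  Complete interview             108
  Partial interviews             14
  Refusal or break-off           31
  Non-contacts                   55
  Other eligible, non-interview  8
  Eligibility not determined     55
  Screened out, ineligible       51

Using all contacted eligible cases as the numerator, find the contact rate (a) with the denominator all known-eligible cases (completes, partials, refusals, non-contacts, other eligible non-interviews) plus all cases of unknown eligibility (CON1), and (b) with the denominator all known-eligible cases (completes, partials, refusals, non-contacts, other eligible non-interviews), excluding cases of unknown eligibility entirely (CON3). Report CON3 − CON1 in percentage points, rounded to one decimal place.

15.1

Num → 108 + 14 + 31 + 8 = 161
Denom → 108 + 14 + 31 + 55 + 8 + 55 = 271
CON1 = 161 / 271 = 0.5941
Denom → 108 + 14 + 31 + 55 + 8 = 216
CON3 = 161 / 216 = 0.7454
Difference = 74.54 − 59.41 = 15.13 percentage points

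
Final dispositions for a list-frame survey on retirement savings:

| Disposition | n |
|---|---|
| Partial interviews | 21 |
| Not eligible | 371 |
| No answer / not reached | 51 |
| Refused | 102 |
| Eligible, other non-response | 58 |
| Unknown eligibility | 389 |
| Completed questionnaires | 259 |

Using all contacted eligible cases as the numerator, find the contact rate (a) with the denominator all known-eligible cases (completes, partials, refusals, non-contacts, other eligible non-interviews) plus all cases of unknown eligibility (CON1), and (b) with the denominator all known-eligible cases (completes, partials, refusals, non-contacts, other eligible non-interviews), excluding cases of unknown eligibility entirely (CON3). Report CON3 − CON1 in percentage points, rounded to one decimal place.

39.6

Top → 259 + 21 + 102 + 58 = 440
Denom → 259 + 21 + 102 + 51 + 58 + 389 = 880
CON1 = 440 / 880 = 0.5000
Denom → 259 + 21 + 102 + 51 + 58 = 491
CON3 = 440 / 491 = 0.8961
Difference = 89.61 − 50.00 = 39.61 percentage points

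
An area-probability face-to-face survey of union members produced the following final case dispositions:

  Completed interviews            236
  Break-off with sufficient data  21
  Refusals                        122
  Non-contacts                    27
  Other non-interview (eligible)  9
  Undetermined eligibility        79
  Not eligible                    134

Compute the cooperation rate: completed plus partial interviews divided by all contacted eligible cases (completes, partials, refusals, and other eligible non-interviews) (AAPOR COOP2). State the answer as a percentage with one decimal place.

Numerator = 236 + 21 = 257
Denominator = 236 + 21 + 122 + 9 = 388
COOP2 = 257 / 388 = 0.6624

66.2%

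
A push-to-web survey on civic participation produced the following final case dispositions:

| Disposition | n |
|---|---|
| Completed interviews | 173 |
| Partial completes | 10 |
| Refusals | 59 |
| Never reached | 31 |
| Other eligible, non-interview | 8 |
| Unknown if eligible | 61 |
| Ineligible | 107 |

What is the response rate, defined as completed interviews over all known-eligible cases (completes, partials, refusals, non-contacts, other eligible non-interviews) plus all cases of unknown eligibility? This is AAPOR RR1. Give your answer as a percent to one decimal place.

50.6%

Top: 173
Denom: 173 + 10 + 59 + 31 + 8 + 61 = 342
RR1 = 173 / 342 = 0.5058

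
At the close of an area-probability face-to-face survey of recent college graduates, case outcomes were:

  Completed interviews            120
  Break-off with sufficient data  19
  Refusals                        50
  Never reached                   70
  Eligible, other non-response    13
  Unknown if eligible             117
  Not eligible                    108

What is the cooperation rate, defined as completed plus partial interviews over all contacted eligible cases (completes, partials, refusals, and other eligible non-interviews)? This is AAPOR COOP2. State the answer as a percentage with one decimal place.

68.8%

Top → 120 + 19 = 139
Denominator → 120 + 19 + 50 + 13 = 202
COOP2 = 139 / 202 = 0.6881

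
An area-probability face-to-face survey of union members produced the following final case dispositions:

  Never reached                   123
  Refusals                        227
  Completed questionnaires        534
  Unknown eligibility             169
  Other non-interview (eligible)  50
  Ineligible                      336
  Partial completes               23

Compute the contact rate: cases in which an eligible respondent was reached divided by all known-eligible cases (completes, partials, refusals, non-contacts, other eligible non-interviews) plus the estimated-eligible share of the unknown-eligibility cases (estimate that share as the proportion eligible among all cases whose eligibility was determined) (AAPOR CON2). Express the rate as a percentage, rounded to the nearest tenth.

77.1%

Top = 534 + 23 + 227 + 50 = 834
Determined eligible = 534 + 23 + 227 + 123 + 50 = 957
e = 957 / (957 + 336) = 957 / 1293 = 0.7401
Estimated eligible among unknowns = 0.7401 × 169 = 125.08
Denominator = 957 + 125.08 = 1082.08
CON2 = 834 / 1082.08 = 0.7707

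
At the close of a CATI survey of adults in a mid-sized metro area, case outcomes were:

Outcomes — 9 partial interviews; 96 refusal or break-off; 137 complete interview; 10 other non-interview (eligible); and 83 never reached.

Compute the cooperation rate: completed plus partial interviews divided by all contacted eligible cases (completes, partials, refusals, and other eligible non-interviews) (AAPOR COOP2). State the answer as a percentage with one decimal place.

Num = 137 + 9 = 146
Denominator = 137 + 9 + 96 + 10 = 252
COOP2 = 146 / 252 = 0.5794

57.9%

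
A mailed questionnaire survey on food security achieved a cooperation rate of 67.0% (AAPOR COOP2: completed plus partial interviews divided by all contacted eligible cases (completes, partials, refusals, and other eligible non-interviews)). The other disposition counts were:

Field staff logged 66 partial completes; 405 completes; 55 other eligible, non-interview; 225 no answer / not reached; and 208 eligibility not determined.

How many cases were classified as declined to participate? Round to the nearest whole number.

Top → 405 + 66 = 471
COOP2 = 471 / D = 0.670
D = 471 / 0.670 = 703.0
Remaining denominator categories sum to 526
declined to participate = 703.0 − 526 ≈ 177

177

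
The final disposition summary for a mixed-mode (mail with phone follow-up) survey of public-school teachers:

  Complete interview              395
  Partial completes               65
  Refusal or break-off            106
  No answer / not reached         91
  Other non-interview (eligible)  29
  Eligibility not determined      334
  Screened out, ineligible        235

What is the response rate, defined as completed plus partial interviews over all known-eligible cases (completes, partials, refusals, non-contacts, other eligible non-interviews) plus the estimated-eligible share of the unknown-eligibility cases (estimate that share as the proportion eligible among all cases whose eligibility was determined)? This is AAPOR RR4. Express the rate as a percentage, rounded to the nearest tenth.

Num → 395 + 65 = 460
Known eligible → 395 + 65 + 106 + 91 + 29 = 686
e = 686 / (686 + 235) = 686 / 921 = 0.7448
Eligible share of unknowns → 0.7448 × 334 = 248.76
Denominator → 686 + 248.76 = 934.76
RR4 = 460 / 934.76 = 0.4921

49.2%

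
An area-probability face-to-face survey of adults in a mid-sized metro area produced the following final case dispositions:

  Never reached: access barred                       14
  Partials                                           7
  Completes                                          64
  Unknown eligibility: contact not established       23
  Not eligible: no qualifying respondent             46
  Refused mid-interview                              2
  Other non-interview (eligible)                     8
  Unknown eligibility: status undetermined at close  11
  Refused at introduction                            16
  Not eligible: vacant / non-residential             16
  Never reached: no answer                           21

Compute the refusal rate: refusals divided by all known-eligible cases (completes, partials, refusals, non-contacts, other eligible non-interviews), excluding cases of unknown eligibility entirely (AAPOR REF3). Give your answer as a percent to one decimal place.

Refused = 16 + 2 = 18
Never reached = 21 + 14 = 35
Unknown eligibility = 23 + 11 = 34
Ineligible = 46 + 16 = 62
Numerator = 18
Base = 64 + 7 + 18 + 35 + 8 = 132
REF3 = 18 / 132 = 0.1364

13.6%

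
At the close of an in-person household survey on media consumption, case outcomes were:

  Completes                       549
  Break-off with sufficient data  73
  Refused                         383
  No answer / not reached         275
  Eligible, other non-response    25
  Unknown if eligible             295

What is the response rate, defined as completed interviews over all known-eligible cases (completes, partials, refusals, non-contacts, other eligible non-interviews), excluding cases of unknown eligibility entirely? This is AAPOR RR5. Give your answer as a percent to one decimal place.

Num = 549
Base = 549 + 73 + 383 + 275 + 25 = 1305
RR5 = 549 / 1305 = 0.4207

42.1%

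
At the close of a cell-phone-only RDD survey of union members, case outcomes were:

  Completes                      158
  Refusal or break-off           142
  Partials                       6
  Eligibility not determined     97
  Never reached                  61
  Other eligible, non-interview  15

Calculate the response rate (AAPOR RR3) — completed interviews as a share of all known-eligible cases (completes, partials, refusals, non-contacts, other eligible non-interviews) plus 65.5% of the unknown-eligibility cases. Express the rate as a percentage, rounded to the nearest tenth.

35.5%

Num = 158
Known eligible = 158 + 6 + 142 + 61 + 15 = 382
Eligible share of unknowns = 0.6550 × 97 = 63.54
Denom = 382 + 63.54 = 445.54
RR3 = 158 / 445.54 = 0.3546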